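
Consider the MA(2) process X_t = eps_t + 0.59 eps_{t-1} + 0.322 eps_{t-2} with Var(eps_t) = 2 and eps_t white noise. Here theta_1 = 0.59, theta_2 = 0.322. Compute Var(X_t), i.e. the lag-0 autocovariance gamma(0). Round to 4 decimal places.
\gamma(0) = 2.9036

For an MA(q) process X_t = eps_t + sum_i theta_i eps_{t-i} with
Var(eps_t) = sigma^2, the variance is
  gamma(0) = sigma^2 * (1 + sum_i theta_i^2).
  sum_i theta_i^2 = (0.59)^2 + (0.322)^2 = 0.3481 + 0.103684 = 0.451784.
  gamma(0) = 2 * (1 + 0.451784) = 2 * 1.451784 = 2.903568, which rounds to 2.9036.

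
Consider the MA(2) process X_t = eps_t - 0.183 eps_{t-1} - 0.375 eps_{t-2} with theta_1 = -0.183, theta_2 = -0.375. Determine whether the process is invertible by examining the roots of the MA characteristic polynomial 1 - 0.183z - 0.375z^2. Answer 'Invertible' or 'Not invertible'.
\text{Invertible}

The MA(q) characteristic polynomial is P(z) = 1 - 0.183z - 0.375z^2.
Invertibility requires all roots to lie outside the unit circle, i.e. |z| > 1 for every root.
Set 1 + (-0.183) z + (-0.375) z^2 = 0, i.e. a z^2 + b z + c = 0 with a = -0.375, b = -0.183, c = 1.
Discriminant D = b^2 - 4ac = (-0.183)^2 - 4*(-0.375)*1 = 0.033489 - (-1.5) = 1.533489.
D >= 0, so the roots are real: z = (-b +/- sqrt(D)) / (2a) = (0.183 +/- 1.238341) / (-0.75).
  z_1 = (0.183 + 1.238341) / (-0.75) = -1.8951,   |z_1| = 1.8951.
  z_2 = (0.183 - 1.238341) / (-0.75) = 1.4071,   |z_2| = 1.4071.
Moduli of all roots: 1.8951, 1.4071.
All moduli strictly greater than 1? Yes.
Verdict: Invertible.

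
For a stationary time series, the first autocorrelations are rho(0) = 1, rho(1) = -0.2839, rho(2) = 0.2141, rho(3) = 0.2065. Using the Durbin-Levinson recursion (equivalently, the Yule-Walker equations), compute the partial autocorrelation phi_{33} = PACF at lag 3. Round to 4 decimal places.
\phi_{33} = 0.3330

The PACF at lag k is phi_{kk}, the last component of the solution
to the Yule-Walker system G_k phi = r_k where
  (G_k)_{ij} = rho(|i - j|), (r_k)_i = rho(i), i,j = 1..k.
Equivalently, Durbin-Levinson gives phi_{kk} iteratively:
  phi_{11} = rho(1)
  phi_{kk} = [rho(k) - sum_{j=1..k-1} phi_{k-1,j} rho(k-j)]
            / [1 - sum_{j=1..k-1} phi_{k-1,j} rho(j)],
  phi_{k,j} = phi_{k-1,j} - phi_{kk} phi_{k-1,k-j},  j = 1..k-1.
Step k = 1:
  phi_11 = rho(1) = -0.2839.
Step k = 2:
  phi_22 = [rho(2) - phi_11 rho(1)] / [1 - phi_11 rho(1)] = [0.2141 - (-0.2839)(-0.2839)] / [1 - (-0.2839)(-0.2839)]
         = 0.13350079 / 0.91940079 = 0.145204.
  Update: phi_21 = phi_11 - phi_22 phi_11 = -0.2839 - (0.145204)(-0.2839) = -0.242677.
Step k = 3:
  phi_33 = [rho(3) - phi_21 rho(2) - phi_22 rho(1)] / [1 - phi_21 rho(1) - phi_22 rho(2)]
    numerator   = 0.2065 - (-0.242677)(0.2141) - (0.145204)(-0.2839) = 0.2996805
    denominator = 1 - (-0.242677)(-0.2839) - (0.145204)(0.2141) = 0.90001592
  phi_33 = 0.2996805 / 0.90001592 = 0.333.
Therefore phi_{33} = 0.3330.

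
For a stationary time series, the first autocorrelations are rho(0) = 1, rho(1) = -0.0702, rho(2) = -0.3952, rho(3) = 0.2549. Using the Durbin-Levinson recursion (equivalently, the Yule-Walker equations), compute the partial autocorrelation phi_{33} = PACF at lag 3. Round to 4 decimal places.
\phi_{33} = 0.2251

The PACF at lag k is phi_{kk}, the last component of the solution
to the Yule-Walker system G_k phi = r_k where
  (G_k)_{ij} = rho(|i - j|), (r_k)_i = rho(i), i,j = 1..k.
Equivalently, Durbin-Levinson gives phi_{kk} iteratively:
  phi_{11} = rho(1)
  phi_{kk} = [rho(k) - sum_{j=1..k-1} phi_{k-1,j} rho(k-j)]
            / [1 - sum_{j=1..k-1} phi_{k-1,j} rho(j)],
  phi_{k,j} = phi_{k-1,j} - phi_{kk} phi_{k-1,k-j},  j = 1..k-1.
Step k = 1:
  phi_11 = rho(1) = -0.0702.
Step k = 2:
  phi_22 = [rho(2) - phi_11 rho(1)] / [1 - phi_11 rho(1)] = [-0.3952 - (-0.0702)(-0.0702)] / [1 - (-0.0702)(-0.0702)]
         = -0.40012804 / 0.99507196 = -0.40211.
  Update: phi_21 = phi_11 - phi_22 phi_11 = -0.0702 - (-0.40211)(-0.0702) = -0.098428.
Step k = 3:
  phi_33 = [rho(3) - phi_21 rho(2) - phi_22 rho(1)] / [1 - phi_21 rho(1) - phi_22 rho(2)]
    numerator   = 0.2549 - (-0.098428)(-0.3952) - (-0.40211)(-0.0702) = 0.18777312
    denominator = 1 - (-0.098428)(-0.0702) - (-0.40211)(-0.3952) = 0.83417661
  phi_33 = 0.18777312 / 0.83417661 = 0.2251.
Therefore phi_{33} = 0.2251.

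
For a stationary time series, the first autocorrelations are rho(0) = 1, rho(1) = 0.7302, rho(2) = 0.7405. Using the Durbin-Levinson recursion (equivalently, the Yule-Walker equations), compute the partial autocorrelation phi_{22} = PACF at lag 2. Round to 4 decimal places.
\phi_{22} = 0.4441

The PACF at lag k is phi_{kk}, the last component of the solution
to the Yule-Walker system G_k phi = r_k where
  (G_k)_{ij} = rho(|i - j|), (r_k)_i = rho(i), i,j = 1..k.
Equivalently, Durbin-Levinson gives phi_{kk} iteratively:
  phi_{11} = rho(1)
  phi_{kk} = [rho(k) - sum_{j=1..k-1} phi_{k-1,j} rho(k-j)]
            / [1 - sum_{j=1..k-1} phi_{k-1,j} rho(j)],
  phi_{k,j} = phi_{k-1,j} - phi_{kk} phi_{k-1,k-j},  j = 1..k-1.
Step k = 1:
  phi_11 = rho(1) = 0.7302.
Step k = 2:
  phi_22 = [rho(2) - phi_11 rho(1)] / [1 - phi_11 rho(1)] = [0.7405 - (0.7302)(0.7302)] / [1 - (0.7302)(0.7302)]
         = 0.20730796 / 0.46680796 = 0.4441.
Therefore phi_{22} = 0.4441.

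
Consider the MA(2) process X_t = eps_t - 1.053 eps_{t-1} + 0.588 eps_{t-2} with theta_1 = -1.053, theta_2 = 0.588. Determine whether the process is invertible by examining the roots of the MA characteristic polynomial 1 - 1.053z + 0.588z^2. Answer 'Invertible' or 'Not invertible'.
\text{Invertible}

The MA(q) characteristic polynomial is P(z) = 1 - 1.053z + 0.588z^2.
Invertibility requires all roots to lie outside the unit circle, i.e. |z| > 1 for every root.
Set 1 + (-1.053) z + (0.588) z^2 = 0, i.e. a z^2 + b z + c = 0 with a = 0.588, b = -1.053, c = 1.
Discriminant D = b^2 - 4ac = (-1.053)^2 - 4*(0.588)*1 = 1.108809 - (2.352) = -1.243191.
D < 0, so the roots are the complex-conjugate pair z = (-b +/- i sqrt(-D)) / (2a) = 0.8954 +/- 0.9481i.
For a conjugate pair |z|^2 = z * conj(z) = (product of roots) = c/a = 1/(0.588) = 1.70068, so |z| = sqrt(1.70068) = 1.3041 for both roots.
Moduli of all roots: 1.3041, 1.3041.
All moduli strictly greater than 1? Yes.
Verdict: Invertible.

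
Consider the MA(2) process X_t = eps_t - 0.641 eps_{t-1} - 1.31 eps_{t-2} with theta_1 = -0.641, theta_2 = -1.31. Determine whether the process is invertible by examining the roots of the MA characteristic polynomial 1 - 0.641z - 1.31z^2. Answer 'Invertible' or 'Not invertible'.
\text{Not invertible}

The MA(q) characteristic polynomial is P(z) = 1 - 0.641z - 1.31z^2.
Invertibility requires all roots to lie outside the unit circle, i.e. |z| > 1 for every root.
Set 1 + (-0.641) z + (-1.31) z^2 = 0, i.e. a z^2 + b z + c = 0 with a = -1.31, b = -0.641, c = 1.
Discriminant D = b^2 - 4ac = (-0.641)^2 - 4*(-1.31)*1 = 0.410881 - (-5.24) = 5.650881.
D >= 0, so the roots are real: z = (-b +/- sqrt(D)) / (2a) = (0.641 +/- 2.377158) / (-2.62).
  z_1 = (0.641 + 2.377158) / (-2.62) = -1.152,   |z_1| = 1.152.
  z_2 = (0.641 - 2.377158) / (-2.62) = 0.6627,   |z_2| = 0.6627.
Moduli of all roots: 1.1520, 0.6627.
All moduli strictly greater than 1? No.
Verdict: Not invertible.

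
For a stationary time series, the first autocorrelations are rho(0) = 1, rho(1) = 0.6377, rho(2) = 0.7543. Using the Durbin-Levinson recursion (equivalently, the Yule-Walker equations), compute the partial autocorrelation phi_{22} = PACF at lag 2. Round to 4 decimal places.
\phi_{22} = 0.5859

The PACF at lag k is phi_{kk}, the last component of the solution
to the Yule-Walker system G_k phi = r_k where
  (G_k)_{ij} = rho(|i - j|), (r_k)_i = rho(i), i,j = 1..k.
Equivalently, Durbin-Levinson gives phi_{kk} iteratively:
  phi_{11} = rho(1)
  phi_{kk} = [rho(k) - sum_{j=1..k-1} phi_{k-1,j} rho(k-j)]
            / [1 - sum_{j=1..k-1} phi_{k-1,j} rho(j)],
  phi_{k,j} = phi_{k-1,j} - phi_{kk} phi_{k-1,k-j},  j = 1..k-1.
Step k = 1:
  phi_11 = rho(1) = 0.6377.
Step k = 2:
  phi_22 = [rho(2) - phi_11 rho(1)] / [1 - phi_11 rho(1)] = [0.7543 - (0.6377)(0.6377)] / [1 - (0.6377)(0.6377)]
         = 0.34763871 / 0.59333871 = 0.5859.
Therefore phi_{22} = 0.5859.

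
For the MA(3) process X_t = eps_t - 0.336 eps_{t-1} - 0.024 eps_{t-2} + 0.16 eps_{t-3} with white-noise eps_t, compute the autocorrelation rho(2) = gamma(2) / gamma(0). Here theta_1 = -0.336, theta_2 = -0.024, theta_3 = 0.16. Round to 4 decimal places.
\rho(2) = -0.0683

For an MA(q) process with theta_0 = 1, the autocovariance is
  gamma(k) = sigma^2 * sum_{i=0..q-k} theta_i * theta_{i+k},
and rho(k) = gamma(k) / gamma(0). Sigma^2 cancels.
  numerator   = (1)*(-0.024) + (-0.336)*(0.16) = -0.07776.
  denominator = (1)^2 + (-0.336)^2 + (-0.024)^2 + (0.16)^2 = 1.139072.
  rho(2) = -0.07776 / 1.139072 = -0.0683.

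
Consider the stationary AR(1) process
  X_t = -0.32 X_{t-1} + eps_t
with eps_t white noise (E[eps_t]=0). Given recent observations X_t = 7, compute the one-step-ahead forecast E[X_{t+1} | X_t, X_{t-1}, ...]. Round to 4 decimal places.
E[X_{t+1} \mid \mathcal F_t] = -2.2400

For an AR(p) model X_t = c + sum_i phi_i X_{t-i} + eps_t, the
one-step-ahead conditional mean is
  E[X_{t+1} | X_t, ...] = c + sum_i phi_i X_{t+1-i}.
Substitute known values:
  E[X_{t+1} | ...] = (-0.32) * (7)
                   = -2.2400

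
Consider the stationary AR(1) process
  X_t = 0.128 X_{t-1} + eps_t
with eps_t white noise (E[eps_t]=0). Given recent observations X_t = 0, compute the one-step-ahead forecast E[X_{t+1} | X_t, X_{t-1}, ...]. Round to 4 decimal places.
E[X_{t+1} \mid \mathcal F_t] = 0.0000

For an AR(p) model X_t = c + sum_i phi_i X_{t-i} + eps_t, the
one-step-ahead conditional mean is
  E[X_{t+1} | X_t, ...] = c + sum_i phi_i X_{t+1-i}.
Substitute known values:
  E[X_{t+1} | ...] = (0.128) * (0)
                   = 0.0000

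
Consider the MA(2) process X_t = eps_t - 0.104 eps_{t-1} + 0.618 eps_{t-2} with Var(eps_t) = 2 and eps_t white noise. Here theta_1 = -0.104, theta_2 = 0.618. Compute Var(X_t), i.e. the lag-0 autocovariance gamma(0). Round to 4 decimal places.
\gamma(0) = 2.7855

For an MA(q) process X_t = eps_t + sum_i theta_i eps_{t-i} with
Var(eps_t) = sigma^2, the variance is
  gamma(0) = sigma^2 * (1 + sum_i theta_i^2).
  sum_i theta_i^2 = (-0.104)^2 + (0.618)^2 = 0.010816 + 0.381924 = 0.39274.
  gamma(0) = 2 * (1 + 0.39274) = 2 * 1.39274 = 2.78548, which rounds to 2.7855.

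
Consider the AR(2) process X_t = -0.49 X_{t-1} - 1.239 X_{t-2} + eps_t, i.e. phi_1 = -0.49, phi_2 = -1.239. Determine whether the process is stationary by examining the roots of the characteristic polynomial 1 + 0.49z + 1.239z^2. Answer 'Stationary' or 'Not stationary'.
\text{Not stationary}

The AR(p) characteristic polynomial is P(z) = 1 + 0.49z + 1.239z^2.
Stationarity requires all roots to lie outside the unit circle, i.e. |z| > 1 for every root.
Set 1 + (0.49) z + (1.239) z^2 = 0, i.e. a z^2 + b z + c = 0 with a = 1.239, b = 0.49, c = 1.
Discriminant D = b^2 - 4ac = (0.49)^2 - 4*(1.239)*1 = 0.2401 - (4.956) = -4.7159.
D < 0, so the roots are the complex-conjugate pair z = (-b +/- i sqrt(-D)) / (2a) = -0.1977 +/- 0.8764i.
For a conjugate pair |z|^2 = z * conj(z) = (product of roots) = c/a = 1/(1.239) = 0.807103, so |z| = sqrt(0.807103) = 0.8984 for both roots.
Moduli of all roots: 0.8984, 0.8984.
All moduli strictly greater than 1? No.
Verdict: Not stationary.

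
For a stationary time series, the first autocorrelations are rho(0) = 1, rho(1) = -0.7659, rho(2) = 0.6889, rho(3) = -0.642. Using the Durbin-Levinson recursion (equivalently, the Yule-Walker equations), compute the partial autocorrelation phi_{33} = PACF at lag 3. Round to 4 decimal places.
\phi_{33} = -0.1428

The PACF at lag k is phi_{kk}, the last component of the solution
to the Yule-Walker system G_k phi = r_k where
  (G_k)_{ij} = rho(|i - j|), (r_k)_i = rho(i), i,j = 1..k.
Equivalently, Durbin-Levinson gives phi_{kk} iteratively:
  phi_{11} = rho(1)
  phi_{kk} = [rho(k) - sum_{j=1..k-1} phi_{k-1,j} rho(k-j)]
            / [1 - sum_{j=1..k-1} phi_{k-1,j} rho(j)],
  phi_{k,j} = phi_{k-1,j} - phi_{kk} phi_{k-1,k-j},  j = 1..k-1.
Step k = 1:
  phi_11 = rho(1) = -0.7659.
Step k = 2:
  phi_22 = [rho(2) - phi_11 rho(1)] / [1 - phi_11 rho(1)] = [0.6889 - (-0.7659)(-0.7659)] / [1 - (-0.7659)(-0.7659)]
         = 0.10229719 / 0.41339719 = 0.247455.
  Update: phi_21 = phi_11 - phi_22 phi_11 = -0.7659 - (0.247455)(-0.7659) = -0.576374.
Step k = 3:
  phi_33 = [rho(3) - phi_21 rho(2) - phi_22 rho(1)] / [1 - phi_21 rho(1) - phi_22 rho(2)]
    numerator   = -0.642 - (-0.576374)(0.6889) - (0.247455)(-0.7659) = -0.05541003
    denominator = 1 - (-0.576374)(-0.7659) - (0.247455)(0.6889) = 0.38808324
  phi_33 = -0.05541003 / 0.38808324 = -0.1428.
Therefore phi_{33} = -0.1428.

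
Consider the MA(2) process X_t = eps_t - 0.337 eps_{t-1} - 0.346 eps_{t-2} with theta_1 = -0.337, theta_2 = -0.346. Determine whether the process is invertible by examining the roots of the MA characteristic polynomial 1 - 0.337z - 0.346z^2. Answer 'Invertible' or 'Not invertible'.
\text{Invertible}

The MA(q) characteristic polynomial is P(z) = 1 - 0.337z - 0.346z^2.
Invertibility requires all roots to lie outside the unit circle, i.e. |z| > 1 for every root.
Set 1 + (-0.337) z + (-0.346) z^2 = 0, i.e. a z^2 + b z + c = 0 with a = -0.346, b = -0.337, c = 1.
Discriminant D = b^2 - 4ac = (-0.337)^2 - 4*(-0.346)*1 = 0.113569 - (-1.384) = 1.497569.
D >= 0, so the roots are real: z = (-b +/- sqrt(D)) / (2a) = (0.337 +/- 1.223752) / (-0.692).
  z_1 = (0.337 + 1.223752) / (-0.692) = -2.2554,   |z_1| = 2.2554.
  z_2 = (0.337 - 1.223752) / (-0.692) = 1.2814,   |z_2| = 1.2814.
Moduli of all roots: 2.2554, 1.2814.
All moduli strictly greater than 1? Yes.
Verdict: Invertible.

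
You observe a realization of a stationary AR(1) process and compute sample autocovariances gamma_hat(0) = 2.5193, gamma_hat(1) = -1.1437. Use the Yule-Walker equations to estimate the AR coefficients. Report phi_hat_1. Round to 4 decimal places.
\hat\phi_{1} = -0.4540

The Yule-Walker equations for an AR(p) process read, in matrix form,
  Gamma_p phi = r_p,   with   (Gamma_p)_{ij} = gamma(|i - j|),
                       (r_p)_i = gamma(i),   i,j = 1..p.
Substitute the sample gammas (Toeplitz matrix and right-hand side of size 1):
  Gamma_p = [[2.5193]]
  r_p     = [-1.1437]
With p = 1 this is the single equation gamma(0) phi_1 = gamma(1):
  phi_hat_1 = gamma(1) / gamma(0) = -1.1437 / 2.5193 = -0.4540.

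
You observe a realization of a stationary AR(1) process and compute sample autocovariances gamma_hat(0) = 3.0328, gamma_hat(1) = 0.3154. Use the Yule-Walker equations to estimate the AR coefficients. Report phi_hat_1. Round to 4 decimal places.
\hat\phi_{1} = 0.1040

The Yule-Walker equations for an AR(p) process read, in matrix form,
  Gamma_p phi = r_p,   with   (Gamma_p)_{ij} = gamma(|i - j|),
                       (r_p)_i = gamma(i),   i,j = 1..p.
Substitute the sample gammas (Toeplitz matrix and right-hand side of size 1):
  Gamma_p = [[3.0328]]
  r_p     = [0.3154]
With p = 1 this is the single equation gamma(0) phi_1 = gamma(1):
  phi_hat_1 = gamma(1) / gamma(0) = 0.3154 / 3.0328 = 0.1040.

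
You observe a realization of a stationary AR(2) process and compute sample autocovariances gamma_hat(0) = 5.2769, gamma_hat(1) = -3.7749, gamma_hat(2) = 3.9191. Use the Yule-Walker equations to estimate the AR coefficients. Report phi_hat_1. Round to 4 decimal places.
\hat\phi_{1} = -0.3770

The Yule-Walker equations for an AR(p) process read, in matrix form,
  Gamma_p phi = r_p,   with   (Gamma_p)_{ij} = gamma(|i - j|),
                       (r_p)_i = gamma(i),   i,j = 1..p.
Substitute the sample gammas (Toeplitz matrix and right-hand side of size 2):
  Gamma_p = [[5.2769, -3.7749], [-3.7749, 5.2769]]
  r_p     = [-3.7749, 3.9191]
Written out:
  5.2769 phi_1 - 3.7749 phi_2 = -3.7749
  -3.7749 phi_1 + 5.2769 phi_2 = 3.9191
Solve by Cramer's rule:
  det = gamma(0)^2 - gamma(1)^2 = (5.2769)^2 - (-3.7749)^2 = 27.84567361 - 14.24987001 = 13.5958036
  phi_hat_1 = [gamma(1) gamma(0) - gamma(1) gamma(2)] / det = [(-3.7749)(5.2769) - (-3.7749)(3.9191)] / 13.5958036 = -5.12555922 / 13.5958036 = -0.377
  phi_hat_2 = [gamma(0) gamma(2) - gamma(1)^2] / det = [(5.2769)(3.9191) - (-3.7749)^2] / 13.5958036 = 6.43082878 / 13.5958036 = 0.473
So phi_hat = [-0.3770, 0.4730].
Therefore phi_hat_1 = -0.3770.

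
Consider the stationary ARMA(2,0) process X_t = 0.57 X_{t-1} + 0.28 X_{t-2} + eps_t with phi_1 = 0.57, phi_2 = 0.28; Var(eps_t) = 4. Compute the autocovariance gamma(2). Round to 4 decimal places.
\gamma(2) = 8.5029

Multiply the model equation by X_{t-k} and take expectations. With theta_0 = psi_0 = 1 and psi_j the MA(infinity) weights, this gives
  gamma(k) - sum_i phi_i gamma(k-i) = c_k,
  c_k = sigma^2 * sum_{j=k..q} theta_j psi_{j-k}   (c_k = 0 for k > q),
using gamma(-m) = gamma(m).
Pure AR (q = 0): c_0 = sigma^2 = 4, c_k = 0 for k >= 1.
Equations for k = 0, 1, 2 (AR order 2, c_2 = 0):
  (E0) gamma(0) = phi_1 gamma(1) + phi_2 gamma(2) + c_0
  (E1) gamma(1) = phi_1 gamma(0) + phi_2 gamma(1) + c_1
  (E2) gamma(2) = phi_1 gamma(1) + phi_2 gamma(0)
From (E1): gamma(1) = A gamma(0) + B with
  A = phi_1 / (1 - phi_2) = 0.57 / 0.72 = 0.791667,   B = c_1 / (1 - phi_2) = 0 / 0.72 = 0.
Insert (E2) into (E0): gamma(0) (1 - phi_2^2) = phi_1 (1 + phi_2) gamma(1) + c_0.
  phi_1 (1 + phi_2) = (0.57)(1.28) = 0.7296,   1 - phi_2^2 = 0.9216.
Replace gamma(1) by A gamma(0) + B and collect gamma(0):
  gamma(0) [0.9216 - (0.7296)(0.791667)] = c_0 = 4
  gamma(0) * 0.344 = 4
  gamma(0) = 4 / 0.344 = 11.627907.
  gamma(1) = A gamma(0) = (0.791667)(11.627907) = 9.205426.
  gamma(2) = phi_1 gamma(1) + phi_2 gamma(0) = (0.57)(9.205426) + (0.28)(11.627907) = 8.502907.
Therefore gamma(2) = 8.5029 (to 4 decimal places).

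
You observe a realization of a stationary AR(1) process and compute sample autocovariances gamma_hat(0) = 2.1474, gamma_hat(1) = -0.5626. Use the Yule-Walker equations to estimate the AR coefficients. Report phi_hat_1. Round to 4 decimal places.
\hat\phi_{1} = -0.2620

The Yule-Walker equations for an AR(p) process read, in matrix form,
  Gamma_p phi = r_p,   with   (Gamma_p)_{ij} = gamma(|i - j|),
                       (r_p)_i = gamma(i),   i,j = 1..p.
Substitute the sample gammas (Toeplitz matrix and right-hand side of size 1):
  Gamma_p = [[2.1474]]
  r_p     = [-0.5626]
With p = 1 this is the single equation gamma(0) phi_1 = gamma(1):
  phi_hat_1 = gamma(1) / gamma(0) = -0.5626 / 2.1474 = -0.2620.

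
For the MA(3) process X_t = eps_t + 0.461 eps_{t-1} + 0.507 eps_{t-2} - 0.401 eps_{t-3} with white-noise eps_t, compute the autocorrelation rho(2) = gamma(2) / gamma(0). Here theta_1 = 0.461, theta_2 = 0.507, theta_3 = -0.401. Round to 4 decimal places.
\rho(2) = 0.1976

For an MA(q) process with theta_0 = 1, the autocovariance is
  gamma(k) = sigma^2 * sum_{i=0..q-k} theta_i * theta_{i+k},
and rho(k) = gamma(k) / gamma(0). Sigma^2 cancels.
  numerator   = (1)*(0.507) + (0.461)*(-0.401) = 0.322139.
  denominator = (1)^2 + (0.461)^2 + (0.507)^2 + (-0.401)^2 = 1.630371.
  rho(2) = 0.322139 / 1.630371 = 0.1976.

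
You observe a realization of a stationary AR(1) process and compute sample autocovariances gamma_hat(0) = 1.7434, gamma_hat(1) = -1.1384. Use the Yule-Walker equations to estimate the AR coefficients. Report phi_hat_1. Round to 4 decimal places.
\hat\phi_{1} = -0.6530

The Yule-Walker equations for an AR(p) process read, in matrix form,
  Gamma_p phi = r_p,   with   (Gamma_p)_{ij} = gamma(|i - j|),
                       (r_p)_i = gamma(i),   i,j = 1..p.
Substitute the sample gammas (Toeplitz matrix and right-hand side of size 1):
  Gamma_p = [[1.7434]]
  r_p     = [-1.1384]
With p = 1 this is the single equation gamma(0) phi_1 = gamma(1):
  phi_hat_1 = gamma(1) / gamma(0) = -1.1384 / 1.7434 = -0.6530.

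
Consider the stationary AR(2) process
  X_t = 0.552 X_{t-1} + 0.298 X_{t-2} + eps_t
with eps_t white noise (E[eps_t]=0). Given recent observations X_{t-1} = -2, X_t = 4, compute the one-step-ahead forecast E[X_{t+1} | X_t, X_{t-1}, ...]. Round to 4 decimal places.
E[X_{t+1} \mid \mathcal F_t] = 1.6120

For an AR(p) model X_t = c + sum_i phi_i X_{t-i} + eps_t, the
one-step-ahead conditional mean is
  E[X_{t+1} | X_t, ...] = c + sum_i phi_i X_{t+1-i}.
Substitute known values:
  E[X_{t+1} | ...] = (0.552) * (4) + (0.298) * (-2)
                   = 1.6120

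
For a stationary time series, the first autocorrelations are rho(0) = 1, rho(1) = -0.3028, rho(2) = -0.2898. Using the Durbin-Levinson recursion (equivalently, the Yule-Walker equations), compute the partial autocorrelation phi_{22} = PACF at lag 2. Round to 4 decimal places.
\phi_{22} = -0.4200

The PACF at lag k is phi_{kk}, the last component of the solution
to the Yule-Walker system G_k phi = r_k where
  (G_k)_{ij} = rho(|i - j|), (r_k)_i = rho(i), i,j = 1..k.
Equivalently, Durbin-Levinson gives phi_{kk} iteratively:
  phi_{11} = rho(1)
  phi_{kk} = [rho(k) - sum_{j=1..k-1} phi_{k-1,j} rho(k-j)]
            / [1 - sum_{j=1..k-1} phi_{k-1,j} rho(j)],
  phi_{k,j} = phi_{k-1,j} - phi_{kk} phi_{k-1,k-j},  j = 1..k-1.
Step k = 1:
  phi_11 = rho(1) = -0.3028.
Step k = 2:
  phi_22 = [rho(2) - phi_11 rho(1)] / [1 - phi_11 rho(1)] = [-0.2898 - (-0.3028)(-0.3028)] / [1 - (-0.3028)(-0.3028)]
         = -0.38148784 / 0.90831216 = -0.42.
Therefore phi_{22} = -0.4200.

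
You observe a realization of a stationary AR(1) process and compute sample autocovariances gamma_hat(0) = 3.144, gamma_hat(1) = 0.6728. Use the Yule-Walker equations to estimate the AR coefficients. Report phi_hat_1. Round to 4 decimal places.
\hat\phi_{1} = 0.2140

The Yule-Walker equations for an AR(p) process read, in matrix form,
  Gamma_p phi = r_p,   with   (Gamma_p)_{ij} = gamma(|i - j|),
                       (r_p)_i = gamma(i),   i,j = 1..p.
Substitute the sample gammas (Toeplitz matrix and right-hand side of size 1):
  Gamma_p = [[3.144]]
  r_p     = [0.6728]
With p = 1 this is the single equation gamma(0) phi_1 = gamma(1):
  phi_hat_1 = gamma(1) / gamma(0) = 0.6728 / 3.144 = 0.2140.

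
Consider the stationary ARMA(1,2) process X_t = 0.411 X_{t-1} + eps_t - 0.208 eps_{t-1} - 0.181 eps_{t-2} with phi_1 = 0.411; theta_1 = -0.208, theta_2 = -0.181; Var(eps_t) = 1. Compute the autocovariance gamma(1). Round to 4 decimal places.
\gamma(1) = 0.1879

Multiply the model equation by X_{t-k} and take expectations. With theta_0 = psi_0 = 1 and psi_j the MA(infinity) weights, this gives
  gamma(k) - sum_i phi_i gamma(k-i) = c_k,
  c_k = sigma^2 * sum_{j=k..q} theta_j psi_{j-k}   (c_k = 0 for k > q),
using gamma(-m) = gamma(m).
psi-weights needed (psi_j = theta_j + sum_i phi_i psi_{j-i}):
  psi_1 = theta_1 + phi_1 = -0.208 + (0.411) = 0.203
  psi_2 = theta_2 + phi_1 psi_1 = -0.181 + (0.411)(0.203) = -0.097567
Right-hand sides:
  c_0 = sigma^2 (1 + theta_1 psi_1 + theta_2 psi_2) = 1 * (1 + (-0.208)(0.203) + (-0.181)(-0.097567)) = 1 * 0.975436 = 0.975436
  c_1 = sigma^2 (theta_1 + theta_2 psi_1) = 1 * (-0.208 + (-0.181)(0.203)) = -0.244743
  c_2 = sigma^2 theta_2 = 1 * (-0.181) = -0.181
Equations for k = 0 and k = 1 (AR order 1):
  gamma(0) = phi_1 gamma(1) + c_0
  gamma(1) = phi_1 gamma(0) + c_1
Substituting the second into the first: gamma(0) (1 - phi_1^2) = c_0 + phi_1 c_1, so
  gamma(0) = (c_0 + phi_1 c_1) / (1 - phi_1^2) = (0.975436 + (0.411)(-0.244743)) / (1 - (0.411)^2) = 0.874846 / 0.831079 = 1.052663.
  gamma(1) = phi_1 gamma(0) + c_1 = (0.411)(1.052663) + (-0.244743) = 0.187902.
Therefore gamma(1) = 0.1879 (to 4 decimal places).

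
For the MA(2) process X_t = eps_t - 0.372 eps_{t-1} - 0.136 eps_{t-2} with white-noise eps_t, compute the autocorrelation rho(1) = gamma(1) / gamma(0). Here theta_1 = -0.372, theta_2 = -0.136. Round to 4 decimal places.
\rho(1) = -0.2778

For an MA(q) process with theta_0 = 1, the autocovariance is
  gamma(k) = sigma^2 * sum_{i=0..q-k} theta_i * theta_{i+k},
and rho(k) = gamma(k) / gamma(0). Sigma^2 cancels.
  numerator   = (1)*(-0.372) + (-0.372)*(-0.136) = -0.321408.
  denominator = (1)^2 + (-0.372)^2 + (-0.136)^2 = 1.15688.
  rho(1) = -0.321408 / 1.15688 = -0.2778.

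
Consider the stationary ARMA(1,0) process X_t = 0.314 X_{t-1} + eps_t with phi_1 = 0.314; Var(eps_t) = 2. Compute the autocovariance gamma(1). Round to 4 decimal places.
\gamma(1) = 0.6967

Multiply the model equation by X_{t-k} and take expectations. With theta_0 = psi_0 = 1 and psi_j the MA(infinity) weights, this gives
  gamma(k) - sum_i phi_i gamma(k-i) = c_k,
  c_k = sigma^2 * sum_{j=k..q} theta_j psi_{j-k}   (c_k = 0 for k > q),
using gamma(-m) = gamma(m).
Pure AR (q = 0): c_0 = sigma^2 = 2, c_k = 0 for k >= 1.
Equations for k = 0 and k = 1 (AR order 1):
  gamma(0) = phi_1 gamma(1) + c_0
  gamma(1) = phi_1 gamma(0) + c_1
Substituting the second into the first: gamma(0) (1 - phi_1^2) = c_0 + phi_1 c_1, so
  gamma(0) = c_0 / (1 - phi_1^2) = 2 / (1 - (0.314)^2) = 2 / 0.901404 = 2.218761.
  gamma(1) = phi_1 gamma(0) = (0.314)(2.218761) = 0.696691.
Therefore gamma(1) = 0.6967 (to 4 decimal places).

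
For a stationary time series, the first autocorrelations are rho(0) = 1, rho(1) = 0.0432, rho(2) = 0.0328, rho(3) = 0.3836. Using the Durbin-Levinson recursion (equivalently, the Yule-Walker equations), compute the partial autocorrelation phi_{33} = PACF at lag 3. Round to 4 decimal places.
\phi_{33} = 0.3820

The PACF at lag k is phi_{kk}, the last component of the solution
to the Yule-Walker system G_k phi = r_k where
  (G_k)_{ij} = rho(|i - j|), (r_k)_i = rho(i), i,j = 1..k.
Equivalently, Durbin-Levinson gives phi_{kk} iteratively:
  phi_{11} = rho(1)
  phi_{kk} = [rho(k) - sum_{j=1..k-1} phi_{k-1,j} rho(k-j)]
            / [1 - sum_{j=1..k-1} phi_{k-1,j} rho(j)],
  phi_{k,j} = phi_{k-1,j} - phi_{kk} phi_{k-1,k-j},  j = 1..k-1.
Step k = 1:
  phi_11 = rho(1) = 0.0432.
Step k = 2:
  phi_22 = [rho(2) - phi_11 rho(1)] / [1 - phi_11 rho(1)] = [0.0328 - (0.0432)(0.0432)] / [1 - (0.0432)(0.0432)]
         = 0.03093376 / 0.99813376 = 0.030992.
  Update: phi_21 = phi_11 - phi_22 phi_11 = 0.0432 - (0.030992)(0.0432) = 0.041861.
Step k = 3:
  phi_33 = [rho(3) - phi_21 rho(2) - phi_22 rho(1)] / [1 - phi_21 rho(1) - phi_22 rho(2)]
    numerator   = 0.3836 - (0.041861)(0.0328) - (0.030992)(0.0432) = 0.38088812
    denominator = 1 - (0.041861)(0.0432) - (0.030992)(0.0328) = 0.99717507
  phi_33 = 0.38088812 / 0.99717507 = 0.382.
Therefore phi_{33} = 0.3820.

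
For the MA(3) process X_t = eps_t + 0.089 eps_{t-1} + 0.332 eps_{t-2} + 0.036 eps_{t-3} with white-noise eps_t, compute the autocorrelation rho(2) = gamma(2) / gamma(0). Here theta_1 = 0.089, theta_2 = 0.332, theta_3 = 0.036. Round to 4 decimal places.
\rho(2) = 0.2994

For an MA(q) process with theta_0 = 1, the autocovariance is
  gamma(k) = sigma^2 * sum_{i=0..q-k} theta_i * theta_{i+k},
and rho(k) = gamma(k) / gamma(0). Sigma^2 cancels.
  numerator   = (1)*(0.332) + (0.089)*(0.036) = 0.335204.
  denominator = (1)^2 + (0.089)^2 + (0.332)^2 + (0.036)^2 = 1.119441.
  rho(2) = 0.335204 / 1.119441 = 0.2994.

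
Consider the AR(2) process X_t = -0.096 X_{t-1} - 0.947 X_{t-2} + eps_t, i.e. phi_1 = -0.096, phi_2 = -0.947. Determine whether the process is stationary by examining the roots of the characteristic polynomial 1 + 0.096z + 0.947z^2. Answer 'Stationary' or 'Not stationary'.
\text{Stationary}

The AR(p) characteristic polynomial is P(z) = 1 + 0.096z + 0.947z^2.
Stationarity requires all roots to lie outside the unit circle, i.e. |z| > 1 for every root.
Set 1 + (0.096) z + (0.947) z^2 = 0, i.e. a z^2 + b z + c = 0 with a = 0.947, b = 0.096, c = 1.
Discriminant D = b^2 - 4ac = (0.096)^2 - 4*(0.947)*1 = 0.009216 - (3.788) = -3.778784.
D < 0, so the roots are the complex-conjugate pair z = (-b +/- i sqrt(-D)) / (2a) = -0.0507 +/- 1.0264i.
For a conjugate pair |z|^2 = z * conj(z) = (product of roots) = c/a = 1/(0.947) = 1.055966, so |z| = sqrt(1.055966) = 1.0276 for both roots.
Moduli of all roots: 1.0276, 1.0276.
All moduli strictly greater than 1? Yes.
Verdict: Stationary.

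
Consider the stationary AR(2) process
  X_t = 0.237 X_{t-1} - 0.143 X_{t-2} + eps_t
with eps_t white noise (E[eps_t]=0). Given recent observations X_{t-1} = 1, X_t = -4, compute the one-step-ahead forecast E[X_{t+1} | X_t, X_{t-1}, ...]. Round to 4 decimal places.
E[X_{t+1} \mid \mathcal F_t] = -1.0910

For an AR(p) model X_t = c + sum_i phi_i X_{t-i} + eps_t, the
one-step-ahead conditional mean is
  E[X_{t+1} | X_t, ...] = c + sum_i phi_i X_{t+1-i}.
Substitute known values:
  E[X_{t+1} | ...] = (0.237) * (-4) + (-0.143) * (1)
                   = -1.0910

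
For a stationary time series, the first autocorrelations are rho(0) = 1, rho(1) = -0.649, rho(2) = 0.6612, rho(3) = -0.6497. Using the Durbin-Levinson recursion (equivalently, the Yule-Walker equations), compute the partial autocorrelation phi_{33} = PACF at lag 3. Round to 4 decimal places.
\phi_{33} = -0.2700

The PACF at lag k is phi_{kk}, the last component of the solution
to the Yule-Walker system G_k phi = r_k where
  (G_k)_{ij} = rho(|i - j|), (r_k)_i = rho(i), i,j = 1..k.
Equivalently, Durbin-Levinson gives phi_{kk} iteratively:
  phi_{11} = rho(1)
  phi_{kk} = [rho(k) - sum_{j=1..k-1} phi_{k-1,j} rho(k-j)]
            / [1 - sum_{j=1..k-1} phi_{k-1,j} rho(j)],
  phi_{k,j} = phi_{k-1,j} - phi_{kk} phi_{k-1,k-j},  j = 1..k-1.
Step k = 1:
  phi_11 = rho(1) = -0.649.
Step k = 2:
  phi_22 = [rho(2) - phi_11 rho(1)] / [1 - phi_11 rho(1)] = [0.6612 - (-0.649)(-0.649)] / [1 - (-0.649)(-0.649)]
         = 0.239999 / 0.578799 = 0.41465.
  Update: phi_21 = phi_11 - phi_22 phi_11 = -0.649 - (0.41465)(-0.649) = -0.379892.
Step k = 3:
  phi_33 = [rho(3) - phi_21 rho(2) - phi_22 rho(1)] / [1 - phi_21 rho(1) - phi_22 rho(2)]
    numerator   = -0.6497 - (-0.379892)(0.6612) - (0.41465)(-0.649) = -0.12940746
    denominator = 1 - (-0.379892)(-0.649) - (0.41465)(0.6612) = 0.47928342
  phi_33 = -0.12940746 / 0.47928342 = -0.27.
Therefore phi_{33} = -0.2700.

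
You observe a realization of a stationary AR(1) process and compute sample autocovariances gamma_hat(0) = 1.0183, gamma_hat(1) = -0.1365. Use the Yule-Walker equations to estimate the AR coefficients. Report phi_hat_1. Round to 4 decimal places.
\hat\phi_{1} = -0.1340

The Yule-Walker equations for an AR(p) process read, in matrix form,
  Gamma_p phi = r_p,   with   (Gamma_p)_{ij} = gamma(|i - j|),
                       (r_p)_i = gamma(i),   i,j = 1..p.
Substitute the sample gammas (Toeplitz matrix and right-hand side of size 1):
  Gamma_p = [[1.0183]]
  r_p     = [-0.1365]
With p = 1 this is the single equation gamma(0) phi_1 = gamma(1):
  phi_hat_1 = gamma(1) / gamma(0) = -0.1365 / 1.0183 = -0.1340.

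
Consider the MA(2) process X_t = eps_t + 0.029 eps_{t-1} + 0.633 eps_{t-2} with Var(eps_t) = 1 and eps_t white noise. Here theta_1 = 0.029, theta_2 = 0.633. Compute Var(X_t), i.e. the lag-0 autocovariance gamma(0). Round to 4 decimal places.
\gamma(0) = 1.4015

For an MA(q) process X_t = eps_t + sum_i theta_i eps_{t-i} with
Var(eps_t) = sigma^2, the variance is
  gamma(0) = sigma^2 * (1 + sum_i theta_i^2).
  sum_i theta_i^2 = (0.029)^2 + (0.633)^2 = 0.000841 + 0.400689 = 0.40153.
  gamma(0) = 1 * (1 + 0.40153) = 1 * 1.40153 = 1.40153, which rounds to 1.4015.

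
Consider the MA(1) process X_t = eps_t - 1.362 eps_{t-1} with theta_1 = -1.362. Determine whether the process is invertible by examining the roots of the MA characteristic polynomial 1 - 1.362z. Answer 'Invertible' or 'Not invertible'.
\text{Not invertible}

The MA(q) characteristic polynomial is P(z) = 1 - 1.362z.
Invertibility requires all roots to lie outside the unit circle, i.e. |z| > 1 for every root.
This is linear in z: 1 + (-1.362) z = 0  =>  z = -1/(-1.362) = 0.734214,  |z| = 0.734214.
Moduli of all roots: 0.7342.
All moduli strictly greater than 1? No.
Verdict: Not invertible.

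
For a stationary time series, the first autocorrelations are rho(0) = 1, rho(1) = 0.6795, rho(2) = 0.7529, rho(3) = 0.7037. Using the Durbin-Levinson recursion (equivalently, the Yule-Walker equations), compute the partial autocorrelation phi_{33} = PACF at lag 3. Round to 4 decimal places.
\phi_{33} = 0.2660

The PACF at lag k is phi_{kk}, the last component of the solution
to the Yule-Walker system G_k phi = r_k where
  (G_k)_{ij} = rho(|i - j|), (r_k)_i = rho(i), i,j = 1..k.
Equivalently, Durbin-Levinson gives phi_{kk} iteratively:
  phi_{11} = rho(1)
  phi_{kk} = [rho(k) - sum_{j=1..k-1} phi_{k-1,j} rho(k-j)]
            / [1 - sum_{j=1..k-1} phi_{k-1,j} rho(j)],
  phi_{k,j} = phi_{k-1,j} - phi_{kk} phi_{k-1,k-j},  j = 1..k-1.
Step k = 1:
  phi_11 = rho(1) = 0.6795.
Step k = 2:
  phi_22 = [rho(2) - phi_11 rho(1)] / [1 - phi_11 rho(1)] = [0.7529 - (0.6795)(0.6795)] / [1 - (0.6795)(0.6795)]
         = 0.29117975 / 0.53827975 = 0.540945.
  Update: phi_21 = phi_11 - phi_22 phi_11 = 0.6795 - (0.540945)(0.6795) = 0.311928.
Step k = 3:
  phi_33 = [rho(3) - phi_21 rho(2) - phi_22 rho(1)] / [1 - phi_21 rho(1) - phi_22 rho(2)]
    numerator   = 0.7037 - (0.311928)(0.7529) - (0.540945)(0.6795) = 0.10127737
    denominator = 1 - (0.311928)(0.6795) - (0.540945)(0.7529) = 0.38076751
  phi_33 = 0.10127737 / 0.38076751 = 0.266.
Therefore phi_{33} = 0.2660.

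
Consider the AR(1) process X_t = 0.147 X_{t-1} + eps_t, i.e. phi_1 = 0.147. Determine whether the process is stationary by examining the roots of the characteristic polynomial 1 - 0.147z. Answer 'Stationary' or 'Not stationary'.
\text{Stationary}

The AR(p) characteristic polynomial is P(z) = 1 - 0.147z.
Stationarity requires all roots to lie outside the unit circle, i.e. |z| > 1 for every root.
This is linear in z: 1 + (-0.147) z = 0  =>  z = -1/(-0.147) = 6.802721,  |z| = 6.802721.
Moduli of all roots: 6.8027.
All moduli strictly greater than 1? Yes.
Verdict: Stationary.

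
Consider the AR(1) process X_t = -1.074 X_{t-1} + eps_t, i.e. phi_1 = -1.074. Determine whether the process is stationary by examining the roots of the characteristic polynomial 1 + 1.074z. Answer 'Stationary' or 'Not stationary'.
\text{Not stationary}

The AR(p) characteristic polynomial is P(z) = 1 + 1.074z.
Stationarity requires all roots to lie outside the unit circle, i.e. |z| > 1 for every root.
This is linear in z: 1 + (1.074) z = 0  =>  z = -1/(1.074) = -0.931099,  |z| = 0.931099.
Moduli of all roots: 0.9311.
All moduli strictly greater than 1? No.
Verdict: Not stationary.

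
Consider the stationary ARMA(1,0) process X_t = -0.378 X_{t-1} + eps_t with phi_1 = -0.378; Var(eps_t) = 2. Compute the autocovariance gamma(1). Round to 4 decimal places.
\gamma(1) = -0.8820

Multiply the model equation by X_{t-k} and take expectations. With theta_0 = psi_0 = 1 and psi_j the MA(infinity) weights, this gives
  gamma(k) - sum_i phi_i gamma(k-i) = c_k,
  c_k = sigma^2 * sum_{j=k..q} theta_j psi_{j-k}   (c_k = 0 for k > q),
using gamma(-m) = gamma(m).
Pure AR (q = 0): c_0 = sigma^2 = 2, c_k = 0 for k >= 1.
Equations for k = 0 and k = 1 (AR order 1):
  gamma(0) = phi_1 gamma(1) + c_0
  gamma(1) = phi_1 gamma(0) + c_1
Substituting the second into the first: gamma(0) (1 - phi_1^2) = c_0 + phi_1 c_1, so
  gamma(0) = c_0 / (1 - phi_1^2) = 2 / (1 - (-0.378)^2) = 2 / 0.857116 = 2.333406.
  gamma(1) = phi_1 gamma(0) = (-0.378)(2.333406) = -0.882028.
Therefore gamma(1) = -0.8820 (to 4 decimal places).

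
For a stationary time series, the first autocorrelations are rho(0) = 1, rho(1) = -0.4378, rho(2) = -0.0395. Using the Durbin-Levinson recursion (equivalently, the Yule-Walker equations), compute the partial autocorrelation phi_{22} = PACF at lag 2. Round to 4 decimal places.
\phi_{22} = -0.2860

The PACF at lag k is phi_{kk}, the last component of the solution
to the Yule-Walker system G_k phi = r_k where
  (G_k)_{ij} = rho(|i - j|), (r_k)_i = rho(i), i,j = 1..k.
Equivalently, Durbin-Levinson gives phi_{kk} iteratively:
  phi_{11} = rho(1)
  phi_{kk} = [rho(k) - sum_{j=1..k-1} phi_{k-1,j} rho(k-j)]
            / [1 - sum_{j=1..k-1} phi_{k-1,j} rho(j)],
  phi_{k,j} = phi_{k-1,j} - phi_{kk} phi_{k-1,k-j},  j = 1..k-1.
Step k = 1:
  phi_11 = rho(1) = -0.4378.
Step k = 2:
  phi_22 = [rho(2) - phi_11 rho(1)] / [1 - phi_11 rho(1)] = [-0.0395 - (-0.4378)(-0.4378)] / [1 - (-0.4378)(-0.4378)]
         = -0.23116884 / 0.80833116 = -0.286.
Therefore phi_{22} = -0.2860.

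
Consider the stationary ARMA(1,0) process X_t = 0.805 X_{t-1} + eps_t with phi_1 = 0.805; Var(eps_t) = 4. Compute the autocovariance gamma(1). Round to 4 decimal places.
\gamma(1) = 9.1484

Multiply the model equation by X_{t-k} and take expectations. With theta_0 = psi_0 = 1 and psi_j the MA(infinity) weights, this gives
  gamma(k) - sum_i phi_i gamma(k-i) = c_k,
  c_k = sigma^2 * sum_{j=k..q} theta_j psi_{j-k}   (c_k = 0 for k > q),
using gamma(-m) = gamma(m).
Pure AR (q = 0): c_0 = sigma^2 = 4, c_k = 0 for k >= 1.
Equations for k = 0 and k = 1 (AR order 1):
  gamma(0) = phi_1 gamma(1) + c_0
  gamma(1) = phi_1 gamma(0) + c_1
Substituting the second into the first: gamma(0) (1 - phi_1^2) = c_0 + phi_1 c_1, so
  gamma(0) = c_0 / (1 - phi_1^2) = 4 / (1 - (0.805)^2) = 4 / 0.351975 = 11.364443.
  gamma(1) = phi_1 gamma(0) = (0.805)(11.364443) = 9.148377.
Therefore gamma(1) = 9.1484 (to 4 decimal places).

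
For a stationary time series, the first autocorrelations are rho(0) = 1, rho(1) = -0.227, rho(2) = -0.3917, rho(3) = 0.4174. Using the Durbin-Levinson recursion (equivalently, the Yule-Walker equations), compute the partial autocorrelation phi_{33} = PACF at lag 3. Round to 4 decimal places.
\phi_{33} = 0.2440

The PACF at lag k is phi_{kk}, the last component of the solution
to the Yule-Walker system G_k phi = r_k where
  (G_k)_{ij} = rho(|i - j|), (r_k)_i = rho(i), i,j = 1..k.
Equivalently, Durbin-Levinson gives phi_{kk} iteratively:
  phi_{11} = rho(1)
  phi_{kk} = [rho(k) - sum_{j=1..k-1} phi_{k-1,j} rho(k-j)]
            / [1 - sum_{j=1..k-1} phi_{k-1,j} rho(j)],
  phi_{k,j} = phi_{k-1,j} - phi_{kk} phi_{k-1,k-j},  j = 1..k-1.
Step k = 1:
  phi_11 = rho(1) = -0.227.
Step k = 2:
  phi_22 = [rho(2) - phi_11 rho(1)] / [1 - phi_11 rho(1)] = [-0.3917 - (-0.227)(-0.227)] / [1 - (-0.227)(-0.227)]
         = -0.443229 / 0.948471 = -0.467309.
  Update: phi_21 = phi_11 - phi_22 phi_11 = -0.227 - (-0.467309)(-0.227) = -0.333079.
Step k = 3:
  phi_33 = [rho(3) - phi_21 rho(2) - phi_22 rho(1)] / [1 - phi_21 rho(1) - phi_22 rho(2)]
    numerator   = 0.4174 - (-0.333079)(-0.3917) - (-0.467309)(-0.227) = 0.18085377
    denominator = 1 - (-0.333079)(-0.227) - (-0.467309)(-0.3917) = 0.74134612
  phi_33 = 0.18085377 / 0.74134612 = 0.244.
Therefore phi_{33} = 0.2440.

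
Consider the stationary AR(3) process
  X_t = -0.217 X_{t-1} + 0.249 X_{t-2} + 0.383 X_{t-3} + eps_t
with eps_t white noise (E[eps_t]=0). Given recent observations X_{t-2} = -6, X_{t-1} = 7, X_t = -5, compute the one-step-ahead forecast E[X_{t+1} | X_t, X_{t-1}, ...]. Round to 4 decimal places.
E[X_{t+1} \mid \mathcal F_t] = 0.5300

For an AR(p) model X_t = c + sum_i phi_i X_{t-i} + eps_t, the
one-step-ahead conditional mean is
  E[X_{t+1} | X_t, ...] = c + sum_i phi_i X_{t+1-i}.
Substitute known values:
  E[X_{t+1} | ...] = (-0.217) * (-5) + (0.249) * (7) + (0.383) * (-6)
                   = 0.5300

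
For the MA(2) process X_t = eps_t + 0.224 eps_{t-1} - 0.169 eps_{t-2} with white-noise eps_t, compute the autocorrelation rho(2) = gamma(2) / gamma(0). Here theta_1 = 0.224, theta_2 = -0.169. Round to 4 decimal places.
\rho(2) = -0.1567

For an MA(q) process with theta_0 = 1, the autocovariance is
  gamma(k) = sigma^2 * sum_{i=0..q-k} theta_i * theta_{i+k},
and rho(k) = gamma(k) / gamma(0). Sigma^2 cancels.
  numerator   = (1)*(-0.169) = -0.169.
  denominator = (1)^2 + (0.224)^2 + (-0.169)^2 = 1.078737.
  rho(2) = -0.169 / 1.078737 = -0.1567.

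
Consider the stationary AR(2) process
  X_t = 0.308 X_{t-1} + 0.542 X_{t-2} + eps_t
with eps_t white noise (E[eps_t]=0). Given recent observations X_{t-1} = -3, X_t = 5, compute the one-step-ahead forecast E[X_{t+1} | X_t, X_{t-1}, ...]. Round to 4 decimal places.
E[X_{t+1} \mid \mathcal F_t] = -0.0860

For an AR(p) model X_t = c + sum_i phi_i X_{t-i} + eps_t, the
one-step-ahead conditional mean is
  E[X_{t+1} | X_t, ...] = c + sum_i phi_i X_{t+1-i}.
Substitute known values:
  E[X_{t+1} | ...] = (0.308) * (5) + (0.542) * (-3)
                   = -0.0860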